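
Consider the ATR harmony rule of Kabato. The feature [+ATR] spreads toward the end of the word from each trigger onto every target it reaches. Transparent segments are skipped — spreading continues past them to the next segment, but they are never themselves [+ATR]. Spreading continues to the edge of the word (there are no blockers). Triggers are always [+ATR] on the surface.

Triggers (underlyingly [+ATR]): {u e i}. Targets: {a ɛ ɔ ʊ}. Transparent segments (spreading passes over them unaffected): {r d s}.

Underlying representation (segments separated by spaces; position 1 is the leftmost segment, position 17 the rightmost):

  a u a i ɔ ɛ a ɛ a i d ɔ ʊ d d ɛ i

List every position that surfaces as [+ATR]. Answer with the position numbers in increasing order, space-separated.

From /u/ at 2 rightward: 3 /a/ → [+ATR]; 4 /i/ is itself a trigger — this domain ends here.
From /i/ at 4 rightward: 5 /ɔ/ → [+ATR]; 6 /ɛ/ → [+ATR]; 7 /a/ → [+ATR]; 8 /ɛ/ → [+ATR]; 9 /a/ → [+ATR]; 10 /i/ is itself a trigger — this domain ends here.
From /i/ at 10 rightward: 11 /d/ transparent; 12 /ɔ/ → [+ATR]; 13 /ʊ/ → [+ATR]; 14 /d/ transparent; 15 /d/ transparent; 16 /ɛ/ → [+ATR]; 17 /i/ is itself a trigger — this domain ends here.
From /i/ at 17 rightward: word edge.
Target with no active source: position 1 stays [-ATR].

2 3 4 5 6 7 8 9 10 12 13 16 17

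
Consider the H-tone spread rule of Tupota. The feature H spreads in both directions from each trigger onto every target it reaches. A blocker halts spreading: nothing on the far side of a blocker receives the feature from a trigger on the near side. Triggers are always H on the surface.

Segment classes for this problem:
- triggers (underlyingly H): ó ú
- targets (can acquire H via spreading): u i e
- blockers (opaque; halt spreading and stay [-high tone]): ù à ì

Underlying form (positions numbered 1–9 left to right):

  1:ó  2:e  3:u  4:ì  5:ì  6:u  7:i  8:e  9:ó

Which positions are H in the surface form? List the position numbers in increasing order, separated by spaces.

1 2 3 6 7 8 9

From /ó/ at 1 rightward: 2 /e/ → H; 3 /u/ → H; 4 /ì/ blocks.
From /ó/ at 1 leftward: word edge.
From /ó/ at 9 rightward: word edge.
From /ó/ at 9 leftward: 8 /e/ → H; 7 /i/ → H; 6 /u/ → H; 5 /ì/ blocks.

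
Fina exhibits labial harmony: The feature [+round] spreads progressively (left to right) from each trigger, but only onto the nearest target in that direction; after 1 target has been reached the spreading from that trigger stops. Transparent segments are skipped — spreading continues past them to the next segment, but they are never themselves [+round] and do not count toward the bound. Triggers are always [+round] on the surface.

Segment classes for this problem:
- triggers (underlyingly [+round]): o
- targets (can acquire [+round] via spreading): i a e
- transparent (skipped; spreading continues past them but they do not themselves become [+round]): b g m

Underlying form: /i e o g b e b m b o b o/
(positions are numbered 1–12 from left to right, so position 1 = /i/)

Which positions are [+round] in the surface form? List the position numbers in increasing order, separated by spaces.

From /o/ at 3 rightward: 4 /g/ transparent; 5 /b/ transparent; 6 /e/ → [+round]; bound reached.
From /o/ at 10 rightward: 11 /b/ transparent; 12 /o/ is itself a trigger — this domain ends here.
From /o/ at 12 rightward: word edge.
Targets with no active source: positions 1 2 stay [-round].

3 6 10 12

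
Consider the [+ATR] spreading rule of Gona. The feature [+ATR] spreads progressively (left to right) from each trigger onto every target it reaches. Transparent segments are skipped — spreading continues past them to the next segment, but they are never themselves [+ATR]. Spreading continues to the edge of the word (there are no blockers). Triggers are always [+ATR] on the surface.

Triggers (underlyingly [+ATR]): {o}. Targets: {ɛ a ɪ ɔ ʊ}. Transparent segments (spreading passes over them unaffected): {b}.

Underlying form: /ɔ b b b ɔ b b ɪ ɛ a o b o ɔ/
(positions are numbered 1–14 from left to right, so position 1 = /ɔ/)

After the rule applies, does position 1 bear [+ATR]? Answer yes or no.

From /o/ at 11 rightward: 12 /b/ transparent; 13 /o/ is itself a trigger — this domain ends here.
From /o/ at 13 rightward: 14 /ɔ/ → [+ATR]; word edge.
Targets with no active source: positions 1 5 8 9 10 stay [-ATR].
[+ATR] positions on the surface: 11 13 14.

no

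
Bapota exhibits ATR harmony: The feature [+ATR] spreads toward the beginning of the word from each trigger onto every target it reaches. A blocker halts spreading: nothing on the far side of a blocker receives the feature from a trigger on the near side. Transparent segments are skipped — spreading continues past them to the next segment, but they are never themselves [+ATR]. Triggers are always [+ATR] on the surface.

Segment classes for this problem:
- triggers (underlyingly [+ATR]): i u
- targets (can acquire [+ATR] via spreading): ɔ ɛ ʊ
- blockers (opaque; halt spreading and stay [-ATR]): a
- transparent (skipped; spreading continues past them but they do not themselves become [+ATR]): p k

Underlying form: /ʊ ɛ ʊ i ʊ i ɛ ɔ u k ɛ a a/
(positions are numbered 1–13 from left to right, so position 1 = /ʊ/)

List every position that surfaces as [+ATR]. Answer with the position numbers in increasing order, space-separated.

1 2 3 4 5 6 7 8 9

From /i/ at 4 leftward: 3 /ʊ/ → [+ATR]; 2 /ɛ/ → [+ATR]; 1 /ʊ/ → [+ATR]; word edge.
From /i/ at 6 leftward: 5 /ʊ/ → [+ATR]; 4 /i/ is itself a trigger — this domain ends here.
From /u/ at 9 leftward: 8 /ɔ/ → [+ATR]; 7 /ɛ/ → [+ATR]; 6 /i/ is itself a trigger — this domain ends here.
Target with no active source: position 11 stays [-ATR].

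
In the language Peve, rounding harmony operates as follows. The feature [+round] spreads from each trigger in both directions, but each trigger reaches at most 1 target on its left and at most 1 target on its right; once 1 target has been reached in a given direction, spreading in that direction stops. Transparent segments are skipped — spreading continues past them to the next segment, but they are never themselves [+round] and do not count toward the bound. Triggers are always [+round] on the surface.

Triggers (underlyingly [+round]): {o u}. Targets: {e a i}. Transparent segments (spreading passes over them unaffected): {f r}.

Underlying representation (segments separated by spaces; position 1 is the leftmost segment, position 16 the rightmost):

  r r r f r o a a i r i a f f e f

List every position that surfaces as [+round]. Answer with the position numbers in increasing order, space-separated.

From /o/ at 6 rightward: 7 /a/ → [+round]; bound reached.
From /o/ at 6 leftward: 5 /r/ transparent; 4 /f/ transparent; 3 /r/ transparent; 2 /r/ transparent; 1 /r/ transparent; word edge.
Targets with no active source: positions 8 9 11 12 15 stay [-round].

6 7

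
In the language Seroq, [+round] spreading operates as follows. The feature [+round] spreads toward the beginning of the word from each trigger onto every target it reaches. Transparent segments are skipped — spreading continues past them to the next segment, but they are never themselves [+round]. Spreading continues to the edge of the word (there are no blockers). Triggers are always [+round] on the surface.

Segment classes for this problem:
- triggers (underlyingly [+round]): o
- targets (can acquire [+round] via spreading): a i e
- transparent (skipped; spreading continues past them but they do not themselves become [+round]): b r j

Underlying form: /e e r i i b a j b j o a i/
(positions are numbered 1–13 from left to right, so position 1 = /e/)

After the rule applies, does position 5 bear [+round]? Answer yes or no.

From /o/ at 11 leftward: 10 /j/ transparent; 9 /b/ transparent; 8 /j/ transparent; 7 /a/ → [+round]; 6 /b/ transparent; 5 /i/ → [+round]; 4 /i/ → [+round]; 3 /r/ transparent; 2 /e/ → [+round]; 1 /e/ → [+round]; word edge.
Targets with no active source: positions 12 13 stay [-round].
[+round] positions on the surface: 1 2 4 5 7 11.

yes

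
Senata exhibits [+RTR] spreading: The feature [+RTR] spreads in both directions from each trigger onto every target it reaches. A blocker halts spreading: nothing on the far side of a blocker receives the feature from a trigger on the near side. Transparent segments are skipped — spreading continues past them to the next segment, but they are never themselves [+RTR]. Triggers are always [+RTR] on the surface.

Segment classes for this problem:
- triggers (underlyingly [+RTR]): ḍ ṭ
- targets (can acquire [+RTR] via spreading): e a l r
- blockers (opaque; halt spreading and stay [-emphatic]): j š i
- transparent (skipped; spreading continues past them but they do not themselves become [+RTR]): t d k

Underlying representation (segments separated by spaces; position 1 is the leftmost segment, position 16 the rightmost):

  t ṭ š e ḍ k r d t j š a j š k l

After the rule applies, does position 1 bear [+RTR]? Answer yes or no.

no

From /ṭ/ at 2 rightward: 3 /š/ blocks.
From /ṭ/ at 2 leftward: 1 /t/ transparent; word edge.
From /ḍ/ at 5 rightward: 6 /k/ transparent; 7 /r/ → [+RTR]; 8 /d/ transparent; 9 /t/ transparent; 10 /j/ blocks.
From /ḍ/ at 5 leftward: 4 /e/ → [+RTR]; 3 /š/ blocks.
Targets with no active source: positions 12 16 stay [-emphatic].
[+RTR] positions on the surface: 2 4 5 7.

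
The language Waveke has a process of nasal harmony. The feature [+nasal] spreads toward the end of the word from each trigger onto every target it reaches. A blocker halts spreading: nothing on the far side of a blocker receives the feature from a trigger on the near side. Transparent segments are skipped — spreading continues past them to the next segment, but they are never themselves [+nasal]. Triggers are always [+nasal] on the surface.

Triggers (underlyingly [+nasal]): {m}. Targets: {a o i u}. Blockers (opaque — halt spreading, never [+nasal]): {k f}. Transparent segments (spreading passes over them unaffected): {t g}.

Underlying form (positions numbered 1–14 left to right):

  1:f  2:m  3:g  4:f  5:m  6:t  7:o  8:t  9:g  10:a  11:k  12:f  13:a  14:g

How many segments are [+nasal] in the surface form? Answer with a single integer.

From /m/ at 2 rightward: 3 /g/ transparent; 4 /f/ blocks.
From /m/ at 5 rightward: 6 /t/ transparent; 7 /o/ → [+nasal]; 8 /t/ transparent; 9 /g/ transparent; 10 /a/ → [+nasal]; 11 /k/ blocks.
Target with no active source: position 13 stays [-nasal].
[+nasal] positions on the surface: 2 5 7 10.

4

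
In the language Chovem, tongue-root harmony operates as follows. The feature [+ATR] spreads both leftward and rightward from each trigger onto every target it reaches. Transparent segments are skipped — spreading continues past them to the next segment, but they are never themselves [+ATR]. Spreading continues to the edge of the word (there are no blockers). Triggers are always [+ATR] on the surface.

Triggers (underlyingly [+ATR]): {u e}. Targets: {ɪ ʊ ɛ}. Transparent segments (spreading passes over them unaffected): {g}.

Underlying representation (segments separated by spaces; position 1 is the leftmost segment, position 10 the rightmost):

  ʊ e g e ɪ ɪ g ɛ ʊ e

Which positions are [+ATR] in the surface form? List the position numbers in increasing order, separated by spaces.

From /e/ at 2 rightward: 3 /g/ transparent; 4 /e/ is itself a trigger — this domain ends here.
From /e/ at 2 leftward: 1 /ʊ/ → [+ATR]; word edge.
From /e/ at 4 rightward: 5 /ɪ/ → [+ATR]; 6 /ɪ/ → [+ATR]; 7 /g/ transparent; 8 /ɛ/ → [+ATR]; 9 /ʊ/ → [+ATR]; 10 /e/ is itself a trigger — this domain ends here.
From /e/ at 4 leftward: 3 /g/ transparent; 2 /e/ is itself a trigger — this domain ends here.
From /e/ at 10 rightward: word edge.
From /e/ at 10 leftward: 9 /ʊ/ → [+ATR]; 8 /ɛ/ → [+ATR]; 7 /g/ transparent; 6 /ɪ/ → [+ATR]; 5 /ɪ/ → [+ATR]; 4 /e/ is itself a trigger — this domain ends here.

1 2 4 5 6 8 9 10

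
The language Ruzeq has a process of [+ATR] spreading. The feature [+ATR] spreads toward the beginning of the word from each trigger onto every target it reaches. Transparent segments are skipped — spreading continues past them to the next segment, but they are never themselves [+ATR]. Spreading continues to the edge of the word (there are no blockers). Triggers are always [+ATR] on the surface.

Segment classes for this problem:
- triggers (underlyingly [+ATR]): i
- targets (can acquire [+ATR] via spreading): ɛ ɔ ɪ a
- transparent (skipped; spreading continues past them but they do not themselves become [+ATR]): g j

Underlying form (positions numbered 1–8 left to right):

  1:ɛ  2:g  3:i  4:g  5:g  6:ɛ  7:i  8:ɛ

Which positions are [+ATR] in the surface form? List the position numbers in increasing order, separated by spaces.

From /i/ at 3 leftward: 2 /g/ transparent; 1 /ɛ/ → [+ATR]; word edge.
From /i/ at 7 leftward: 6 /ɛ/ → [+ATR]; 5 /g/ transparent; 4 /g/ transparent; 3 /i/ is itself a trigger — this domain ends here.
Target with no active source: position 8 stays [-ATR].

1 3 6 7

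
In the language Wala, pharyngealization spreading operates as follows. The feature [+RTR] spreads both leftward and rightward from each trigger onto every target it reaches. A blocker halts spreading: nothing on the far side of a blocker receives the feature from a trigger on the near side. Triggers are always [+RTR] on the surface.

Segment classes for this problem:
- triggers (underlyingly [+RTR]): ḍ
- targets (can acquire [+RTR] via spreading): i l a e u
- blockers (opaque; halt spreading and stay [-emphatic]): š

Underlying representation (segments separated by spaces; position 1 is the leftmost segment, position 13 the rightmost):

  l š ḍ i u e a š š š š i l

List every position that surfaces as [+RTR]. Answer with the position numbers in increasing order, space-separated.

From /ḍ/ at 3 rightward: 4 /i/ → [+RTR]; 5 /u/ → [+RTR]; 6 /e/ → [+RTR]; 7 /a/ → [+RTR]; 8 /š/ blocks.
From /ḍ/ at 3 leftward: 2 /š/ blocks.
Targets with no active source: positions 1 12 13 stay [-emphatic].

3 4 5 6 7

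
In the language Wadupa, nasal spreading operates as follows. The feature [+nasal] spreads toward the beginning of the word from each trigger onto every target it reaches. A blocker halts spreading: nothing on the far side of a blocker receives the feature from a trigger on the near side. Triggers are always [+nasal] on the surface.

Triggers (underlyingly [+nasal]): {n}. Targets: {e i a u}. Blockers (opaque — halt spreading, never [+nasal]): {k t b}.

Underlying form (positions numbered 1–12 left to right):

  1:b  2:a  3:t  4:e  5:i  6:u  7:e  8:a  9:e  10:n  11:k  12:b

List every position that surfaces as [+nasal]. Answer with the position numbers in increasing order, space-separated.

From /n/ at 10 leftward: 9 /e/ → [+nasal]; 8 /a/ → [+nasal]; 7 /e/ → [+nasal]; 6 /u/ → [+nasal]; 5 /i/ → [+nasal]; 4 /e/ → [+nasal]; 3 /t/ blocks.
Target with no active source: position 2 stays [-nasal].

4 5 6 7 8 9 10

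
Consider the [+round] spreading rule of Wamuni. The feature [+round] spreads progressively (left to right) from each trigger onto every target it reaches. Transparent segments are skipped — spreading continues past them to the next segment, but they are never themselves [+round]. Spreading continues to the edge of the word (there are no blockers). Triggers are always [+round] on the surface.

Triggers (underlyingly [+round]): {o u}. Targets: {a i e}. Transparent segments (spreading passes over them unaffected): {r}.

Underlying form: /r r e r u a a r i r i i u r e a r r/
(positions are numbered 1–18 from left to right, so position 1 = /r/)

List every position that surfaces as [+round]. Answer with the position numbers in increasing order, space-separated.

5 6 7 9 11 12 13 15 16

From /u/ at 5 rightward: 6 /a/ → [+round]; 7 /a/ → [+round]; 8 /r/ transparent; 9 /i/ → [+round]; 10 /r/ transparent; 11 /i/ → [+round]; 12 /i/ → [+round]; 13 /u/ is itself a trigger — this domain ends here.
From /u/ at 13 rightward: 14 /r/ transparent; 15 /e/ → [+round]; 16 /a/ → [+round]; 17 /r/ transparent; 18 /r/ transparent; word edge.
Target with no active source: position 3 stays [-round].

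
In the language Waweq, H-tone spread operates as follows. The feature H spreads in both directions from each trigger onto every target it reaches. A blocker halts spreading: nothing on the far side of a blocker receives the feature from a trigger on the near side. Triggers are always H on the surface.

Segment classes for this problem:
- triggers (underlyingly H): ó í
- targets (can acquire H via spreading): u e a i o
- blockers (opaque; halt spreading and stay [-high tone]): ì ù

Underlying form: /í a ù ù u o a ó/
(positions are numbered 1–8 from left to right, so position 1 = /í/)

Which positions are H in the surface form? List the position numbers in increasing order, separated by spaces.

1 2 5 6 7 8

From /í/ at 1 rightward: 2 /a/ → H; 3 /ù/ blocks.
From /í/ at 1 leftward: word edge.
From /ó/ at 8 rightward: word edge.
From /ó/ at 8 leftward: 7 /a/ → H; 6 /o/ → H; 5 /u/ → H; 4 /ù/ blocks.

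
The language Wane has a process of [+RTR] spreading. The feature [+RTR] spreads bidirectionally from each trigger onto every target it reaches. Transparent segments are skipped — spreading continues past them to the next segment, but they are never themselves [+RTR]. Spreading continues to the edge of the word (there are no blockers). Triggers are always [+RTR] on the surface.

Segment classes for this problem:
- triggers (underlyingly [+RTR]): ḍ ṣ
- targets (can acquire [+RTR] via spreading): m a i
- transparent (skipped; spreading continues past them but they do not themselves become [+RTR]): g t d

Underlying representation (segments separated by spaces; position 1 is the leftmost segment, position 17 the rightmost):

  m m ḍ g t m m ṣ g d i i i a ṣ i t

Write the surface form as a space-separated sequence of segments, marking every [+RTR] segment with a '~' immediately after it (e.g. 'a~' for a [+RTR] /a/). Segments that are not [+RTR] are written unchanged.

m~ m~ ḍ~ g t m~ m~ ṣ~ g d i~ i~ i~ a~ ṣ~ i~ t

From /ḍ/ at 3 rightward: 4 /g/ transparent; 5 /t/ transparent; 6 /m/ → [+RTR]; 7 /m/ → [+RTR]; 8 /ṣ/ is itself a trigger — this domain ends here.
From /ḍ/ at 3 leftward: 2 /m/ → [+RTR]; 1 /m/ → [+RTR]; word edge.
From /ṣ/ at 8 rightward: 9 /g/ transparent; 10 /d/ transparent; 11 /i/ → [+RTR]; 12 /i/ → [+RTR]; 13 /i/ → [+RTR]; 14 /a/ → [+RTR]; 15 /ṣ/ is itself a trigger — this domain ends here.
From /ṣ/ at 8 leftward: 7 /m/ → [+RTR]; 6 /m/ → [+RTR]; 5 /t/ transparent; 4 /g/ transparent; 3 /ḍ/ is itself a trigger — this domain ends here.
From /ṣ/ at 15 rightward: 16 /i/ → [+RTR]; 17 /t/ transparent; word edge.
From /ṣ/ at 15 leftward: 14 /a/ → [+RTR]; 13 /i/ → [+RTR]; 12 /i/ → [+RTR]; 11 /i/ → [+RTR]; 10 /d/ transparent; 9 /g/ transparent; 8 /ṣ/ is itself a trigger — this domain ends here.
[+RTR] positions on the surface: 1 2 3 6 7 8 11 12 13 14 15 16.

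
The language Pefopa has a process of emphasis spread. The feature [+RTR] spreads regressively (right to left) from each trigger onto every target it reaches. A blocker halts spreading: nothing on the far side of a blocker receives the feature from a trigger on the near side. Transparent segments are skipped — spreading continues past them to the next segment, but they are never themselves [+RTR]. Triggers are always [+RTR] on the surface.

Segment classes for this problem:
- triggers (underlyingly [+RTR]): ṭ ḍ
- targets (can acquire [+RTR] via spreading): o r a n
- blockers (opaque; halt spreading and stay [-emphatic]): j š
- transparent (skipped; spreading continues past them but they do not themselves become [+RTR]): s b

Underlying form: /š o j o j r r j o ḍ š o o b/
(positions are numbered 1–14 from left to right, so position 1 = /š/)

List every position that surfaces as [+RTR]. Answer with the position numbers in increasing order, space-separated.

From /ḍ/ at 10 leftward: 9 /o/ → [+RTR]; 8 /j/ blocks.
Targets with no active source: positions 2 4 6 7 12 13 stay [-emphatic].

9 10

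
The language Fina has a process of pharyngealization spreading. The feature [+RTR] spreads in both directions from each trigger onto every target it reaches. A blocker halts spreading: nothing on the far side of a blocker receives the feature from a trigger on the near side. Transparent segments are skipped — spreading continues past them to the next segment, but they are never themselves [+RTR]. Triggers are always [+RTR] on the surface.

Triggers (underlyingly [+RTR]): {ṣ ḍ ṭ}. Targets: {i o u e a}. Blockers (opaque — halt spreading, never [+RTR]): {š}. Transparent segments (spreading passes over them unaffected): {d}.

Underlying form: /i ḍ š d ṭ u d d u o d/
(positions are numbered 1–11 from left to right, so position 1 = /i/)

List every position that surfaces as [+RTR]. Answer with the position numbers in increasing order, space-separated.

From /ḍ/ at 2 rightward: 3 /š/ blocks.
From /ḍ/ at 2 leftward: 1 /i/ → [+RTR]; word edge.
From /ṭ/ at 5 rightward: 6 /u/ → [+RTR]; 7 /d/ transparent; 8 /d/ transparent; 9 /u/ → [+RTR]; 10 /o/ → [+RTR]; 11 /d/ transparent; word edge.
From /ṭ/ at 5 leftward: 4 /d/ transparent; 3 /š/ blocks.

1 2 5 6 9 10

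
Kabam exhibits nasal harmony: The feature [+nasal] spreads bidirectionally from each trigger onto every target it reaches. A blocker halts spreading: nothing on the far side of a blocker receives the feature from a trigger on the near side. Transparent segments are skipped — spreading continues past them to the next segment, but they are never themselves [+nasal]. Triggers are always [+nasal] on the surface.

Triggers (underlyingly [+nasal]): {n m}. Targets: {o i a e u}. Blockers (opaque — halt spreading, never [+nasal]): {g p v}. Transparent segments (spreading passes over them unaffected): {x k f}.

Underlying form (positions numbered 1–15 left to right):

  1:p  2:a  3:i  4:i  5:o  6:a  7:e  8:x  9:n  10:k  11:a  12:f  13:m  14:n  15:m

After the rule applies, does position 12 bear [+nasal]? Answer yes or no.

From /n/ at 9 rightward: 10 /k/ transparent; 11 /a/ → [+nasal]; 12 /f/ transparent; 13 /m/ is itself a trigger — this domain ends here.
From /n/ at 9 leftward: 8 /x/ transparent; 7 /e/ → [+nasal]; 6 /a/ → [+nasal]; 5 /o/ → [+nasal]; 4 /i/ → [+nasal]; 3 /i/ → [+nasal]; 2 /a/ → [+nasal]; 1 /p/ blocks.
From /m/ at 13 rightward: 14 /n/ is itself a trigger — this domain ends here.
From /m/ at 13 leftward: 12 /f/ transparent; 11 /a/ → [+nasal]; 10 /k/ transparent; 9 /n/ is itself a trigger — this domain ends here.
From /n/ at 14 rightward: 15 /m/ is itself a trigger — this domain ends here.
From /n/ at 14 leftward: 13 /m/ is itself a trigger — this domain ends here.
From /m/ at 15 rightward: word edge.
From /m/ at 15 leftward: 14 /n/ is itself a trigger — this domain ends here.
[+nasal] positions on the surface: 2 3 4 5 6 7 9 11 13 14 15.

no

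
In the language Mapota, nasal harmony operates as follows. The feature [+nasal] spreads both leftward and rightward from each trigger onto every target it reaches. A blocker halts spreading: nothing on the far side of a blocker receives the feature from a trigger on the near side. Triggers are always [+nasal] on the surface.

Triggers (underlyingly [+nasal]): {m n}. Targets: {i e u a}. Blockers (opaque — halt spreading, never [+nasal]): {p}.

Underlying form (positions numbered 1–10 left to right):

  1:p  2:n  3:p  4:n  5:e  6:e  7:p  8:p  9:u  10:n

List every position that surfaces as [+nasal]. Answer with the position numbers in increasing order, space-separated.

From /n/ at 2 rightward: 3 /p/ blocks.
From /n/ at 2 leftward: 1 /p/ blocks.
From /n/ at 4 rightward: 5 /e/ → [+nasal]; 6 /e/ → [+nasal]; 7 /p/ blocks.
From /n/ at 4 leftward: 3 /p/ blocks.
From /n/ at 10 rightward: word edge.
From /n/ at 10 leftward: 9 /u/ → [+nasal]; 8 /p/ blocks.

2 4 5 6 9 10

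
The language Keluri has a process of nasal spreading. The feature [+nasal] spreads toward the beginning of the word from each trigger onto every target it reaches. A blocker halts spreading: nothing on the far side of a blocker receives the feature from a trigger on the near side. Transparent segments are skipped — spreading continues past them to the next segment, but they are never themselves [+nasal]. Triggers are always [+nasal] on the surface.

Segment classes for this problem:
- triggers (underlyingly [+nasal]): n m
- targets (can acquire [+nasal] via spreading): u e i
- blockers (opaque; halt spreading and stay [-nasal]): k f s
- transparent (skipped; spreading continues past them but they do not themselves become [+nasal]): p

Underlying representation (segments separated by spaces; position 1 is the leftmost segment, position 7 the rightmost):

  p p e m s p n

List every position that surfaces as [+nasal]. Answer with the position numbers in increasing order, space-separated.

From /m/ at 4 leftward: 3 /e/ → [+nasal]; 2 /p/ transparent; 1 /p/ transparent; word edge.
From /n/ at 7 leftward: 6 /p/ transparent; 5 /s/ blocks.

3 4 7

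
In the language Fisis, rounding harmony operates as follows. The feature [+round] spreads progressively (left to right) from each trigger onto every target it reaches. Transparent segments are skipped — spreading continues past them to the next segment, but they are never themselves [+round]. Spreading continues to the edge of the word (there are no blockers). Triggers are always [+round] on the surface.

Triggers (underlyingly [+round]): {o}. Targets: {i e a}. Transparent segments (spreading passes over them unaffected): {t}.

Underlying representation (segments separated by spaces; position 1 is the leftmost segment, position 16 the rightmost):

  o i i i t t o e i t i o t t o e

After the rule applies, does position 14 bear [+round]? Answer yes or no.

From /o/ at 1 rightward: 2 /i/ → [+round]; 3 /i/ → [+round]; 4 /i/ → [+round]; 5 /t/ transparent; 6 /t/ transparent; 7 /o/ is itself a trigger — this domain ends here.
From /o/ at 7 rightward: 8 /e/ → [+round]; 9 /i/ → [+round]; 10 /t/ transparent; 11 /i/ → [+round]; 12 /o/ is itself a trigger — this domain ends here.
From /o/ at 12 rightward: 13 /t/ transparent; 14 /t/ transparent; 15 /o/ is itself a trigger — this domain ends here.
From /o/ at 15 rightward: 16 /e/ → [+round]; word edge.
[+round] positions on the surface: 1 2 3 4 7 8 9 11 12 15 16.

no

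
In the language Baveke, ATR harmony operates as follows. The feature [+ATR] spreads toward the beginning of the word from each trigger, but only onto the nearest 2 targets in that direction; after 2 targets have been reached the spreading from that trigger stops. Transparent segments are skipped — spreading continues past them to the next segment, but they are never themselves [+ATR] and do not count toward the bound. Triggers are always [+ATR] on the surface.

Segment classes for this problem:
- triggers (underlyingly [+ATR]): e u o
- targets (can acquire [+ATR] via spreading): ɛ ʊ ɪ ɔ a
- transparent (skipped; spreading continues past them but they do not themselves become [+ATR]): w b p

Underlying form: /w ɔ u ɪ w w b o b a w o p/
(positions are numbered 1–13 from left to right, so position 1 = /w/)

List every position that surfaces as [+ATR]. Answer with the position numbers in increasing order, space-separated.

From /u/ at 3 leftward: 2 /ɔ/ → [+ATR]; 1 /w/ transparent; word edge.
From /o/ at 8 leftward: 7 /b/ transparent; 6 /w/ transparent; 5 /w/ transparent; 4 /ɪ/ → [+ATR]; 3 /u/ is itself a trigger — this domain ends here.
From /o/ at 12 leftward: 11 /w/ transparent; 10 /a/ → [+ATR]; 9 /b/ transparent; 8 /o/ is itself a trigger — this domain ends here.

2 3 4 8 10 12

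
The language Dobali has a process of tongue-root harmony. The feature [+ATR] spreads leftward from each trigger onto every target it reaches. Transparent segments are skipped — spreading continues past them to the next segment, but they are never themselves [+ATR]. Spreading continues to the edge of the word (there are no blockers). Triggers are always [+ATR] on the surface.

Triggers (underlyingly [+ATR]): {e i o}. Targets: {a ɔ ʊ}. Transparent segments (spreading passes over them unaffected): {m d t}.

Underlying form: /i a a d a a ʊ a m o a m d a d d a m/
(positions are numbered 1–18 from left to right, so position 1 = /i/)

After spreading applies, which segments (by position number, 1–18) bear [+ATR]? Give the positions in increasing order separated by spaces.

1 2 3 5 6 7 8 10

From /i/ at 1 leftward: word edge.
From /o/ at 10 leftward: 9 /m/ transparent; 8 /a/ → [+ATR]; 7 /ʊ/ → [+ATR]; 6 /a/ → [+ATR]; 5 /a/ → [+ATR]; 4 /d/ transparent; 3 /a/ → [+ATR]; 2 /a/ → [+ATR]; 1 /i/ is itself a trigger — this domain ends here.
Targets with no active source: positions 11 14 17 stay [-ATR].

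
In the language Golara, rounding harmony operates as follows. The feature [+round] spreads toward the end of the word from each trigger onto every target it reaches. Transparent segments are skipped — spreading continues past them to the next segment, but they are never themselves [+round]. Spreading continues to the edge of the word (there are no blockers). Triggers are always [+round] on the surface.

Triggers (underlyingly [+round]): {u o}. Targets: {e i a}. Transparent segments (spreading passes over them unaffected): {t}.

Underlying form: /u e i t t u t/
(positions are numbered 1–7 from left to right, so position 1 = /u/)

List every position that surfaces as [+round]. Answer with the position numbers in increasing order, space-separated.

1 2 3 6

From /u/ at 1 rightward: 2 /e/ → [+round]; 3 /i/ → [+round]; 4 /t/ transparent; 5 /t/ transparent; 6 /u/ is itself a trigger — this domain ends here.
From /u/ at 6 rightward: 7 /t/ transparent; word edge.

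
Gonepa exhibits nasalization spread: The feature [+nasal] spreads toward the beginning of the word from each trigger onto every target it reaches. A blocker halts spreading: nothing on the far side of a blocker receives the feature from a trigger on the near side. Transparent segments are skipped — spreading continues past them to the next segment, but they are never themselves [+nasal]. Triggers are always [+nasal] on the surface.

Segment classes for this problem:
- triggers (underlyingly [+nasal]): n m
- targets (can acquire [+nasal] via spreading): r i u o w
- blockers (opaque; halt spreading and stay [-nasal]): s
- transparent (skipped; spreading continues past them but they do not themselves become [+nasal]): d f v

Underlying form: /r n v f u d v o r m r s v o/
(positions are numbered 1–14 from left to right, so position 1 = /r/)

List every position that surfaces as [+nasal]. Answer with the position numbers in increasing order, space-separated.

1 2 5 8 9 10

From /n/ at 2 leftward: 1 /r/ → [+nasal]; word edge.
From /m/ at 10 leftward: 9 /r/ → [+nasal]; 8 /o/ → [+nasal]; 7 /v/ transparent; 6 /d/ transparent; 5 /u/ → [+nasal]; 4 /f/ transparent; 3 /v/ transparent; 2 /n/ is itself a trigger — this domain ends here.
Targets with no active source: positions 11 14 stay [-nasal].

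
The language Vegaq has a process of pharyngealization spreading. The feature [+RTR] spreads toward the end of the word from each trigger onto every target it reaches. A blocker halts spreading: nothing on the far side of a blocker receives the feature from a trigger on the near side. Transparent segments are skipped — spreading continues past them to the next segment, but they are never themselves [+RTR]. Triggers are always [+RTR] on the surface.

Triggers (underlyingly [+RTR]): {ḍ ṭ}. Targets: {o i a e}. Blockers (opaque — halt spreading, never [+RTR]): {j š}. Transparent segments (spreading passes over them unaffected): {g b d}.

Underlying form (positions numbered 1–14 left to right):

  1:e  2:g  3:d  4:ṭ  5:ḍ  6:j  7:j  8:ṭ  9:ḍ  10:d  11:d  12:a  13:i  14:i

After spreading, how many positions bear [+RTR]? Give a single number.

7

From /ṭ/ at 4 rightward: 5 /ḍ/ is itself a trigger — this domain ends here.
From /ḍ/ at 5 rightward: 6 /j/ blocks.
From /ṭ/ at 8 rightward: 9 /ḍ/ is itself a trigger — this domain ends here.
From /ḍ/ at 9 rightward: 10 /d/ transparent; 11 /d/ transparent; 12 /a/ → [+RTR]; 13 /i/ → [+RTR]; 14 /i/ → [+RTR]; word edge.
Target with no active source: position 1 stays [-emphatic].
[+RTR] positions on the surface: 4 5 8 9 12 13 14.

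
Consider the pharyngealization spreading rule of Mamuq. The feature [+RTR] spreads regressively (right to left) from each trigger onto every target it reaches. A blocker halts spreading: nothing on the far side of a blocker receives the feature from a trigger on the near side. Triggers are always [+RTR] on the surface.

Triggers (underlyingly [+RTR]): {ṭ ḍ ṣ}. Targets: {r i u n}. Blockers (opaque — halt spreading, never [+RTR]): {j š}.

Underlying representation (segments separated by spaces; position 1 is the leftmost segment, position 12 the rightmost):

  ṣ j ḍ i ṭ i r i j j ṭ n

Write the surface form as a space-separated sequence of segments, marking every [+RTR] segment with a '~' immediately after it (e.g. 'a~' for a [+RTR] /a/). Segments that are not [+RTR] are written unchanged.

From /ṣ/ at 1 leftward: word edge.
From /ḍ/ at 3 leftward: 2 /j/ blocks.
From /ṭ/ at 5 leftward: 4 /i/ → [+RTR]; 3 /ḍ/ is itself a trigger — this domain ends here.
From /ṭ/ at 11 leftward: 10 /j/ blocks.
Targets with no active source: positions 6 7 8 12 stay [-emphatic].
[+RTR] positions on the surface: 1 3 4 5 11.

ṣ~ j ḍ~ i~ ṭ~ i r i j j ṭ~ n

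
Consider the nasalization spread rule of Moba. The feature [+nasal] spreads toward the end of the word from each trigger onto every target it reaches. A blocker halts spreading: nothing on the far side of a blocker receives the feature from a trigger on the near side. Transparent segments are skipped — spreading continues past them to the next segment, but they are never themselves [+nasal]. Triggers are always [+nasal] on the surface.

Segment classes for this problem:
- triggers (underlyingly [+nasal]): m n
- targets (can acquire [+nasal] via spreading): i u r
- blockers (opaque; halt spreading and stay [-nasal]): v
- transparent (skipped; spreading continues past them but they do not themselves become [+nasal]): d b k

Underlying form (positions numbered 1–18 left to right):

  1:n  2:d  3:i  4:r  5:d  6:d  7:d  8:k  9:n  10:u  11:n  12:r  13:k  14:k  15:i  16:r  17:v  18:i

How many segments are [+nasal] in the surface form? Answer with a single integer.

9

From /n/ at 1 rightward: 2 /d/ transparent; 3 /i/ → [+nasal]; 4 /r/ → [+nasal]; 5 /d/ transparent; 6 /d/ transparent; 7 /d/ transparent; 8 /k/ transparent; 9 /n/ is itself a trigger — this domain ends here.
From /n/ at 9 rightward: 10 /u/ → [+nasal]; 11 /n/ is itself a trigger — this domain ends here.
From /n/ at 11 rightward: 12 /r/ → [+nasal]; 13 /k/ transparent; 14 /k/ transparent; 15 /i/ → [+nasal]; 16 /r/ → [+nasal]; 17 /v/ blocks.
Target with no active source: position 18 stays [-nasal].
[+nasal] positions on the surface: 1 3 4 9 10 11 12 15 16.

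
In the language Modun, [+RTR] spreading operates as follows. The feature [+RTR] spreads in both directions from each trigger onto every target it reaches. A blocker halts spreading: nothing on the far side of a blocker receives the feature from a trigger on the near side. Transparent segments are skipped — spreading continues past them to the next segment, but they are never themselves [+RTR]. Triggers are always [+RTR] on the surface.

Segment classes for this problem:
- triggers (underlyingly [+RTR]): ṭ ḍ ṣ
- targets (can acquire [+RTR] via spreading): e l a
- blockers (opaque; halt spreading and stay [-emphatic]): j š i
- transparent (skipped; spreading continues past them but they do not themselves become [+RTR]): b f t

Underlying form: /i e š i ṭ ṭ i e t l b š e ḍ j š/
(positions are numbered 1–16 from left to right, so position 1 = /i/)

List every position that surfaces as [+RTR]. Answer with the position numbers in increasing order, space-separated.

From /ṭ/ at 5 rightward: 6 /ṭ/ is itself a trigger — this domain ends here.
From /ṭ/ at 5 leftward: 4 /i/ blocks.
From /ṭ/ at 6 rightward: 7 /i/ blocks.
From /ṭ/ at 6 leftward: 5 /ṭ/ is itself a trigger — this domain ends here.
From /ḍ/ at 14 rightward: 15 /j/ blocks.
From /ḍ/ at 14 leftward: 13 /e/ → [+RTR]; 12 /š/ blocks.
Targets with no active source: positions 2 8 10 stay [-emphatic].

5 6 13 14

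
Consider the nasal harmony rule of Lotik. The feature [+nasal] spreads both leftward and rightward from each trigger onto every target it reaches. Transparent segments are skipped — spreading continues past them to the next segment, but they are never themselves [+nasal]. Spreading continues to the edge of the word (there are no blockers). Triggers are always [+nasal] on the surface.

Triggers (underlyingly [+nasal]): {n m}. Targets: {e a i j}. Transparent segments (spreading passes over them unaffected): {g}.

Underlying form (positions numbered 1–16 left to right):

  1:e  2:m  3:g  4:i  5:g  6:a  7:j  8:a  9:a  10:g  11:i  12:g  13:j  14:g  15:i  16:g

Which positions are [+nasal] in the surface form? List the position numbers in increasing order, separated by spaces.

1 2 4 6 7 8 9 11 13 15

From /m/ at 2 rightward: 3 /g/ transparent; 4 /i/ → [+nasal]; 5 /g/ transparent; 6 /a/ → [+nasal]; 7 /j/ → [+nasal]; 8 /a/ → [+nasal]; 9 /a/ → [+nasal]; 10 /g/ transparent; 11 /i/ → [+nasal]; 12 /g/ transparent; 13 /j/ → [+nasal]; 14 /g/ transparent; 15 /i/ → [+nasal]; 16 /g/ transparent; word edge.
From /m/ at 2 leftward: 1 /e/ → [+nasal]; word edge.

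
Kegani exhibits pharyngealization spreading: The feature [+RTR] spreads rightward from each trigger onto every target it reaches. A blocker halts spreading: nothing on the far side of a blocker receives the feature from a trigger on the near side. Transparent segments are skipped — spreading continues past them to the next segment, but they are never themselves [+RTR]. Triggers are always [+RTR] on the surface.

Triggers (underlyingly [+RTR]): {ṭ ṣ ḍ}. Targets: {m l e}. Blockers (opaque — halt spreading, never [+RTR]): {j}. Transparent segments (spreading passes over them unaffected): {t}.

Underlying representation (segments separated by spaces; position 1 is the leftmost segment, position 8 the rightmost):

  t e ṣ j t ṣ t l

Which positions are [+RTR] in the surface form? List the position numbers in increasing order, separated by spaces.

From /ṣ/ at 3 rightward: 4 /j/ blocks.
From /ṣ/ at 6 rightward: 7 /t/ transparent; 8 /l/ → [+RTR]; word edge.
Target with no active source: position 2 stays [-emphatic].

3 6 8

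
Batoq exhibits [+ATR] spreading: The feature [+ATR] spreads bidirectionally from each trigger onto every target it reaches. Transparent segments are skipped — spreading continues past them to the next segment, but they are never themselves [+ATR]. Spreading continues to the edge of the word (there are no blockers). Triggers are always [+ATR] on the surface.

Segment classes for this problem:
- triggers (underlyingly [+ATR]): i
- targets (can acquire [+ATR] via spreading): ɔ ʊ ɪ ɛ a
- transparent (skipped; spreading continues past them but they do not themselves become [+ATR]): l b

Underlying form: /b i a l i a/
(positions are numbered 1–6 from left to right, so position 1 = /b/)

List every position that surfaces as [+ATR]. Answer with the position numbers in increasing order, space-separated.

2 3 5 6

From /i/ at 2 rightward: 3 /a/ → [+ATR]; 4 /l/ transparent; 5 /i/ is itself a trigger — this domain ends here.
From /i/ at 2 leftward: 1 /b/ transparent; word edge.
From /i/ at 5 rightward: 6 /a/ → [+ATR]; word edge.
From /i/ at 5 leftward: 4 /l/ transparent; 3 /a/ → [+ATR]; 2 /i/ is itself a trigger — this domain ends here.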